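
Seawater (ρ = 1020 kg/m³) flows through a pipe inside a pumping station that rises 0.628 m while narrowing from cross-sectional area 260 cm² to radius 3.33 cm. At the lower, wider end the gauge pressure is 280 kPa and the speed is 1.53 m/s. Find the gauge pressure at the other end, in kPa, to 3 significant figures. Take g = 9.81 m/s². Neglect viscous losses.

P₂ = 208 kPa

By continuity, v₂ = v₁·A₁/A₂ = 1.53·(260/34.8) = 11.4 m/s.
Bernoulli: P₁ + ½ρv₁² + ρg h₁ = P₂ + ½ρv₂² + ρg h₂, so P₂ = P₁ + ½ρ(v₁² − v₂²) − ρg(h₂ − h₁).
P₂ = 280000 + ½·1020·(1.53² − 11.4²) − 1020·9.81·(+0.628) = 280000 + (-65300) − (6280) = 208000 Pa.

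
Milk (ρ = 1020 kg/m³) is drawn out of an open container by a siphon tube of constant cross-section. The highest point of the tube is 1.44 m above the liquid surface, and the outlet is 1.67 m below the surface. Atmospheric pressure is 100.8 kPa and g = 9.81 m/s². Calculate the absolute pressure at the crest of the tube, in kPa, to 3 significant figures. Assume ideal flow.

P_top ≈ 69.7 kPa

The outlet speed comes from Torricelli: v = √(2g·1.67) = 5.72 m/s.
The bore is uniform, so the speed at the crest is the same v. Bernoulli surface→crest: P_atm = P_top + ½ρv² + ρg·h_top.
P_top = 100800 − ½·1020·5.72² − 1020·9.81·1.44 = 69700 Pa.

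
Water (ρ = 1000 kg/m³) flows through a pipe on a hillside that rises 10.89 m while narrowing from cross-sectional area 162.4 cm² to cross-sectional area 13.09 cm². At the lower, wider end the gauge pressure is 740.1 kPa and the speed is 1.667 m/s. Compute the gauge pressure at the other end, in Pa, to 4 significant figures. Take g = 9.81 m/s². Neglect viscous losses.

Mass conservation (A₁v₁ = A₂v₂) gives v₂ = 1.667 × 162.4/13.09 = 20.68 m/s.
Bernoulli: P₁ + ½ρv₁² + ρg h₁ = P₂ + ½ρv₂² + ρg h₂, so P₂ = P₁ + ½ρ(v₁² − v₂²) − ρg(h₂ − h₁).
P₂ = 740100 + ½·1000·(1.667² − 20.68²) − 1000·9.81·(+10.89) = 740100 + (-212500) − (106800) = 420800 Pa.

P₂ ≈ 420800 Pa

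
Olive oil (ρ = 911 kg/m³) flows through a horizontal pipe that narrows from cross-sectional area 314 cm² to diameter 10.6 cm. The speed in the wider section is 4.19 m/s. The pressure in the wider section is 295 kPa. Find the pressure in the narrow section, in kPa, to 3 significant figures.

The volume flow rate is constant, so v₂ = (A₁/A₂)v₁ = (314/88.2)·4.19 = 14.9 m/s.
Bernoulli (h₁ = h₂): P₁ − P₂ = ½ρ(v₂² − v₁²).
P₂ = P₁ − ½ρ(v₂² − v₁²) = 295000 − ½·911·(14.9² − 4.19²) = 295000 − 93200 = 202000 Pa.

P₂ ≈ 202 kPa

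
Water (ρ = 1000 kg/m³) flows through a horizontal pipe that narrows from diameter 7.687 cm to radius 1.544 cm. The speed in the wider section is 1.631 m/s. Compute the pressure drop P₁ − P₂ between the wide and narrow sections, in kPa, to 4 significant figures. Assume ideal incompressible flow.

ΔP ≈ 49.74 kPa

By continuity, v₂ = v₁·A₁/A₂ = 1.631·(46.41/7.489) = 10.11 m/s.
Bernoulli (h₁ = h₂): P₁ − P₂ = ½ρ(v₂² − v₁²).
P₁ − P₂ = ½·1000·(10.11² − 1.631²) = ½·1000·99.49 = 49740 Pa.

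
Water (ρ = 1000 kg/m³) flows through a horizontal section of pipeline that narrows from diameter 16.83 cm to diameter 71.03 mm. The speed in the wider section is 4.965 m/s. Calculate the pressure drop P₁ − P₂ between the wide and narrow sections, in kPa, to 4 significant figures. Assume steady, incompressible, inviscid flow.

The volume flow rate is constant, so v₂ = (A₁/A₂)v₁ = (222.5/39.63)·4.965 = 27.87 m/s.
The pipe is horizontal, so Bernoulli reduces to P₁ + ½ρv₁² = P₂ + ½ρv₂².
P₁ − P₂ = ½·1000·(27.87² − 4.965²) = ½·1000·752.3 = 376200 Pa.

ΔP ≈ 376.2 kPa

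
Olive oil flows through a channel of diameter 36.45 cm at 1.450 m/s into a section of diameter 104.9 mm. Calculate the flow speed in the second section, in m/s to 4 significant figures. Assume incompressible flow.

Continuity gives A₁v₁ = A₂v₂, so v₂ = (1043 cm²)/(86.43 cm²) × 1.450 m/s = 17.51 m/s.

v₂ = 17.51 m/s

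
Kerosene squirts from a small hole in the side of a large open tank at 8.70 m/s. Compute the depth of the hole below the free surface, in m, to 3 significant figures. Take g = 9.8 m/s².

3.86 m

For a small hole in a large open tank, ½v² = gh, giving h = v²/(2g).
h = 8.70²/(2·9.8) = 75.7/19.60 = 3.86 m.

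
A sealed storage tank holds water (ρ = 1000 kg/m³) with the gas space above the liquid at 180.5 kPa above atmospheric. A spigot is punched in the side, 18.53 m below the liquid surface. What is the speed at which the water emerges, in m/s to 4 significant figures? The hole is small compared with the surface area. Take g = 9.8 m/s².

v = 26.91 m/s

Take point 1 at the surface (v₁ ≈ 0) and point 2 at the hole (at atmospheric pressure). Bernoulli: P₁ + ρg h = P_atm + ½ρv₂².
With P₁ − P_atm = 180500 Pa, v₂ = √(2gh + 2ΔP/ρ) = √(2·9.8·18.53 + 2·180500/1000) = 26.91 m/s.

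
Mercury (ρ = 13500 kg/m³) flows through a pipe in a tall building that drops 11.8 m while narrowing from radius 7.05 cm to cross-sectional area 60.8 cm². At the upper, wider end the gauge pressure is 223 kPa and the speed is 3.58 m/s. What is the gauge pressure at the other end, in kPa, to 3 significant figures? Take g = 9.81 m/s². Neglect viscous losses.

By continuity, v₂ = v₁·A₁/A₂ = 3.58·(156/60.8) = 9.19 m/s.
Energy conservation along the streamline gives P₂ = P₁ − ½ρ(v₂² − v₁²) − ρg(h₂ − h₁).
P₂ = 223000 + ½·13500·(3.58² − 9.19²) − 13500·9.81·(−11.8) = 223000 + (-484000) − (-1560000) = 1300000 Pa.

P₂ ≈ 1300 kPa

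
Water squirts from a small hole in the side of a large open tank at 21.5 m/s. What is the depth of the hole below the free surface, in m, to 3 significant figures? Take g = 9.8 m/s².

Inverting v = √(2gh) gives h = v² / 2g.
h = 21.5²/(2·9.8) = 462/19.60 = 23.6 m.

23.6 m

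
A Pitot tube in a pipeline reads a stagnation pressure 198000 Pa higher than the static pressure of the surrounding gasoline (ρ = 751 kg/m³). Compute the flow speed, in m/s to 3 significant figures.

The dynamic pressure equals the rise in static pressure at the stagnation point: ΔP = ½ρv².
v = √(2ΔP/ρ) = √(2·198000/751) = 23.0 m/s.

v ≈ 23.0 m/s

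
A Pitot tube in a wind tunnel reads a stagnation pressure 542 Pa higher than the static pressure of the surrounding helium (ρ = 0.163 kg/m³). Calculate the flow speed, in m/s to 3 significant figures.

The dynamic pressure equals the rise in static pressure at the stagnation point: ΔP = ½ρv².
v = √(2ΔP/ρ) = √(2·542/0.163) = 81.5 m/s.

v ≈ 81.5 m/s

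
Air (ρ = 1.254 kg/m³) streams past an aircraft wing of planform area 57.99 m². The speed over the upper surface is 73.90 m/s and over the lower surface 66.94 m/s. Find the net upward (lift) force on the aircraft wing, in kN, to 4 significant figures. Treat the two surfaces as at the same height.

F = 35.64 kN

The faster flow above has the lower pressure; Bernoulli (same height) gives ΔP = ½ρ(v_up² − v_low²).
ΔP = ½·1.254·(73.90² − 66.94²) = 614.6 Pa.
Lift = ΔP · A = 614.6 × 57.99 = 35640 N.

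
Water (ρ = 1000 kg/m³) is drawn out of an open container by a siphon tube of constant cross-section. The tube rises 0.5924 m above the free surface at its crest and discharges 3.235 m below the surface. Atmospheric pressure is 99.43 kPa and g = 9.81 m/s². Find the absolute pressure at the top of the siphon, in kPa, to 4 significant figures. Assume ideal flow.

Bernoulli surface→outlet gives ½v² = g·h_out, so v = √(2·9.81·3.235) = 7.967 m/s.
Continuity keeps v the same throughout the tube; from surface to crest, P_atm + 0 = P_top + ½ρv² + ρg·h_top.
P_top = 99430 − ½·1000·7.967² − 1000·9.81·0.5924 = 61880 Pa.

P_top ≈ 61.88 kPa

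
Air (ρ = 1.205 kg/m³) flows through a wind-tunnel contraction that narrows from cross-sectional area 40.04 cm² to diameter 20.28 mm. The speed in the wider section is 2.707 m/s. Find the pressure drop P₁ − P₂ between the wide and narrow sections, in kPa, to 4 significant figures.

0.6740 kPa

Continuity gives A₁v₁ = A₂v₂, so v₂ = (40.04 cm²)/(3.230 cm²) × 2.707 m/s = 33.55 m/s.
With no height change, Bernoulli's equation is P₁ + ½ρv₁² = P₂ + ½ρv₂².
P₁ − P₂ = ½·1.205·(33.55² − 2.707²) = ½·1.205·1119 = 674.0 Pa.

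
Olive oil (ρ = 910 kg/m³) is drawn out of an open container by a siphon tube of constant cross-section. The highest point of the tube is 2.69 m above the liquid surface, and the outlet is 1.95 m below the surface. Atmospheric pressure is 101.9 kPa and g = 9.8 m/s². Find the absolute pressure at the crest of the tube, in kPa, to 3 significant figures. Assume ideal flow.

P_top ≈ 60.5 kPa

Bernoulli surface→outlet gives ½v² = g·h_out, so v = √(2·9.8·1.95) = 6.18 m/s.
With constant cross-section the crest speed equals v; applying Bernoulli from the surface up to the crest, P_top = P_atm − ½ρv² − ρg·h_top.
P_top = 101900 − ½·910·6.18² − 910·9.8·2.69 = 60500 Pa.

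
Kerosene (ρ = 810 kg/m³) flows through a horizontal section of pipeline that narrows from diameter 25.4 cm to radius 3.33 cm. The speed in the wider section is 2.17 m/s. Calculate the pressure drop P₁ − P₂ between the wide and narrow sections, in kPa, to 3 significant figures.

ΔP ≈ 402 kPa

The volume flow rate is constant, so v₂ = (A₁/A₂)v₁ = (507/34.8)·2.17 = 31.6 m/s.
The pipe is horizontal, so Bernoulli reduces to P₁ + ½ρv₁² = P₂ + ½ρv₂².
P₁ − P₂ = ½·810·(31.6² − 2.17²) = ½·810·992 = 402000 Pa.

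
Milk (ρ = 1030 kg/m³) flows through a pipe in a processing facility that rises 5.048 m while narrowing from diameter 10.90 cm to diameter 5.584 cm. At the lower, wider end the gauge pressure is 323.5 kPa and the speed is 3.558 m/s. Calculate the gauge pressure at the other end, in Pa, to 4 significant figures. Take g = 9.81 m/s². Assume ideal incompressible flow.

Mass conservation (A₁v₁ = A₂v₂) gives v₂ = 3.558 × 93.31/24.49 = 13.56 m/s.
Bernoulli: P₁ + ½ρv₁² + ρg h₁ = P₂ + ½ρv₂² + ρg h₂, so P₂ = P₁ + ½ρ(v₁² − v₂²) − ρg(h₂ − h₁).
P₂ = 323500 + ½·1030·(3.558² − 13.56²) − 1030·9.81·(+5.048) = 323500 + (-88140) − (51010) = 184400 Pa.

P₂ ≈ 184400 Pa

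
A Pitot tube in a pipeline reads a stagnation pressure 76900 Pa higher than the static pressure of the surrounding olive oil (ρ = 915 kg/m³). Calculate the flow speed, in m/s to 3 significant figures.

The dynamic pressure equals the rise in static pressure at the stagnation point: ΔP = ½ρv².
v = √(2ΔP/ρ) = √(2·76900/915) = 13.0 m/s.

v ≈ 13.0 m/s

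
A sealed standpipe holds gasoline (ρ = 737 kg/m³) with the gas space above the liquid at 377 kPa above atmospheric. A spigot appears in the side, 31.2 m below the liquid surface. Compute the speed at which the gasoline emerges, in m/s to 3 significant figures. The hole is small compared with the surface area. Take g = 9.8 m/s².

Take point 1 at the surface (v₁ ≈ 0) and point 2 at the hole (at atmospheric pressure). Bernoulli: P₁ + ρg h = P_atm + ½ρv₂².
With P₁ − P_atm = 377000 Pa, v₂ = √(2gh + 2ΔP/ρ) = √(2·9.8·31.2 + 2·377000/737) = 40.4 m/s.

v ≈ 40.4 m/s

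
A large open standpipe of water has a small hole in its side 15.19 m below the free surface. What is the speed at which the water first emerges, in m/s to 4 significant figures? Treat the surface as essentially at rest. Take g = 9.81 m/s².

Torricelli's result v = √(2gh) gives v = √(2·9.81·15.19) = 17.26 m/s.

v ≈ 17.26 m/s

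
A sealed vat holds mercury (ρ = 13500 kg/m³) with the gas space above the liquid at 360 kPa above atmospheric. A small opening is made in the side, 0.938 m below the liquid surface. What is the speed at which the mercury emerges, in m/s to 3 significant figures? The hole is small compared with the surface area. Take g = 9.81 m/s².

v ≈ 8.47 m/s

Take point 1 at the surface (v₁ ≈ 0) and point 2 at the hole (at atmospheric pressure). Bernoulli: P₁ + ρg h = P_atm + ½ρv₂².
With P₁ − P_atm = 360000 Pa, v₂ = √(2gh + 2ΔP/ρ) = √(2·9.81·0.938 + 2·360000/13500) = 8.47 m/s.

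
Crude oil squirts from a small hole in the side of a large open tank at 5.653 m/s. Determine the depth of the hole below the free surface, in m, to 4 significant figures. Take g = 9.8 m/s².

1.630 m

Torricelli: v = √(2gh), so h = v²/(2g).
h = 5.653²/(2·9.8) = 31.96/19.60 = 1.630 m.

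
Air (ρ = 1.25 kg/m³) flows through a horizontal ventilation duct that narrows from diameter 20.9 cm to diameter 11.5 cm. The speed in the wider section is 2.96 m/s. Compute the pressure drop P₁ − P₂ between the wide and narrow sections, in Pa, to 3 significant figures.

ΔP = 54.3 Pa

Mass conservation (A₁v₁ = A₂v₂) gives v₂ = 2.96 × 343/104 = 9.78 m/s.
Bernoulli (h₁ = h₂): P₁ − P₂ = ½ρ(v₂² − v₁²).
P₁ − P₂ = ½·1.25·(9.78² − 2.96²) = ½·1.25·86.8 = 54.3 Pa.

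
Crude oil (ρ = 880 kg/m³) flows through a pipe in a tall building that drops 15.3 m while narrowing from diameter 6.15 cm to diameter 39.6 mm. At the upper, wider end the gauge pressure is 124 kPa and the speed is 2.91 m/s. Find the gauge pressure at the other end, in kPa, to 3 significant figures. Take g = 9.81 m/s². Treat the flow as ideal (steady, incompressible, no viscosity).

238 kPa

Mass conservation (A₁v₁ = A₂v₂) gives v₂ = 2.91 × 29.7/12.3 = 7.02 m/s.
Bernoulli: P₁ + ½ρv₁² + ρg h₁ = P₂ + ½ρv₂² + ρg h₂, so P₂ = P₁ + ½ρ(v₁² − v₂²) − ρg(h₂ − h₁).
P₂ = 124000 + ½·880·(2.91² − 7.02²) − 880·9.81·(−15.3) = 124000 + (-17900) − (-132000) = 238000 Pa.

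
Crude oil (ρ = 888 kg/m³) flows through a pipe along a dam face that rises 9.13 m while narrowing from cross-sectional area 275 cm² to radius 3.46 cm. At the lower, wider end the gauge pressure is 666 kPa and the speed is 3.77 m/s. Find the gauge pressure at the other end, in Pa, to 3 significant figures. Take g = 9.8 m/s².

Continuity gives A₁v₁ = A₂v₂, so v₂ = (275 cm²)/(37.6 cm²) × 3.77 m/s = 27.6 m/s.
Applying Bernoulli between the two ends and solving for P₂: P₂ = P₁ + ½ρ(v₁² − v₂²) − ρgΔh.
P₂ = 666000 + ½·888·(3.77² − 27.6²) − 888·9.8·(+9.13) = 666000 + (-331000) − (79500) = 255000 Pa.

P₂ ≈ 255000 Pa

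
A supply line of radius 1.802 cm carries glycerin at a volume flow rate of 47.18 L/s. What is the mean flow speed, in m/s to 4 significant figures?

Q = 47.18 L/s = 0.04718 m³/s.
v = Q/A = 0.04718 / 0.001020 = 46.25 m/s.

46.25 m/s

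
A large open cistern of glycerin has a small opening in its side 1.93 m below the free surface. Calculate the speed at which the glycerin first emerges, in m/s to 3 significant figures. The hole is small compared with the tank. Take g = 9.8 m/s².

v ≈ 6.15 m/s

Bernoulli from surface to hole (P equal, v_surface ≈ 0): v = √(2gh) = √(2×9.8×1.93) = 6.15 m/s.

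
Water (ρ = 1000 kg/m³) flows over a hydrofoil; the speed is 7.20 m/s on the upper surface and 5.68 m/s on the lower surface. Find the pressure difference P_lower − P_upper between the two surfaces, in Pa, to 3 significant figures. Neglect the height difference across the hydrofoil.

ΔP ≈ 9790 Pa

With negligible Δh, P + ½ρv² is constant, so P_low − P_up = ½ρ(v_up² − v_low²).
ΔP = ½·1000·(7.20² − 5.68²) = 9790 Pa.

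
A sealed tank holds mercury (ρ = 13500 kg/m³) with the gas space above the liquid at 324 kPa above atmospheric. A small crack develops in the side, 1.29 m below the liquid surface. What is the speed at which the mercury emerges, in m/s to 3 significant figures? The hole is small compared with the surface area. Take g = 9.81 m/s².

v ≈ 8.56 m/s

Take point 1 at the surface (v₁ ≈ 0) and point 2 at the hole (at atmospheric pressure). Bernoulli: P₁ + ρg h = P_atm + ½ρv₂².
With P₁ − P_atm = 324000 Pa, v₂ = √(2gh + 2ΔP/ρ) = √(2·9.81·1.29 + 2·324000/13500) = 8.56 m/s.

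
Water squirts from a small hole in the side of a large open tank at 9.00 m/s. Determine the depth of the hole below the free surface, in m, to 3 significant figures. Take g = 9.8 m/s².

h = 4.13 m

Torricelli: v = √(2gh), so h = v²/(2g).
h = 9.00²/(2·9.8) = 81.0/19.60 = 4.13 m.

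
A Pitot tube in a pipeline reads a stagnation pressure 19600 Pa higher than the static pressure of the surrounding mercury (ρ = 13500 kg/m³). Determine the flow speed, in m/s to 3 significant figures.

The dynamic pressure equals the rise in static pressure at the stagnation point: ΔP = ½ρv².
v = √(2ΔP/ρ) = √(2·19600/13500) = 1.70 m/s.

v = 1.70 m/s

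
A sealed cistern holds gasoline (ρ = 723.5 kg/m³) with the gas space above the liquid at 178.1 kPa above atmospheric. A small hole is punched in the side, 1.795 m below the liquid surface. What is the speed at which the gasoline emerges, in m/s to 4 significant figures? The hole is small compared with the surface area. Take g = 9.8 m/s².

Take point 1 at the surface (v₁ ≈ 0) and point 2 at the hole (at atmospheric pressure). Bernoulli: P₁ + ρg h = P_atm + ½ρv₂².
With P₁ − P_atm = 178100 Pa, v₂ = √(2gh + 2ΔP/ρ) = √(2·9.8·1.795 + 2·178100/723.5) = 22.97 m/s.

v = 22.97 m/s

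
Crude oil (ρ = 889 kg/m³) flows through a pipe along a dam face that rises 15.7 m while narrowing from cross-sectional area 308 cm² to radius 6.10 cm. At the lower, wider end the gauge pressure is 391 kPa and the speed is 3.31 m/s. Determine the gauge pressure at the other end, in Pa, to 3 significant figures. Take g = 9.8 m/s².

By continuity, v₂ = v₁·A₁/A₂ = 3.31·(308/117) = 8.72 m/s.
Energy conservation along the streamline gives P₂ = P₁ − ½ρ(v₂² − v₁²) − ρg(h₂ − h₁).
P₂ = 391000 + ½·889·(3.31² − 8.72²) − 889·9.8·(+15.7) = 391000 + (-28900) − (137000) = 225000 Pa.

P₂ ≈ 225000 Pa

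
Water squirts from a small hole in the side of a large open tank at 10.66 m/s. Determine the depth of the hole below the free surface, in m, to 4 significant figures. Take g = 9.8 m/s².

Inverting v = √(2gh) gives h = v² / 2g.
h = 10.66²/(2·9.8) = 113.6/19.60 = 5.798 m.

h ≈ 5.798 m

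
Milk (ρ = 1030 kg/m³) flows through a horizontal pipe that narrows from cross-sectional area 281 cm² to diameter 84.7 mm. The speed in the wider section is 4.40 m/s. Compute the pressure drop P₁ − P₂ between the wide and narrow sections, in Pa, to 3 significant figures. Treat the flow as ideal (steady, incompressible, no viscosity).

ΔP = 238000 Pa

Mass conservation (A₁v₁ = A₂v₂) gives v₂ = 4.40 × 281/56.3 = 21.9 m/s.
Along the horizontal streamline, P + ½ρv² is constant.
P₁ − P₂ = ½·1030·(21.9² − 4.40²) = ½·1030·462 = 238000 Pa.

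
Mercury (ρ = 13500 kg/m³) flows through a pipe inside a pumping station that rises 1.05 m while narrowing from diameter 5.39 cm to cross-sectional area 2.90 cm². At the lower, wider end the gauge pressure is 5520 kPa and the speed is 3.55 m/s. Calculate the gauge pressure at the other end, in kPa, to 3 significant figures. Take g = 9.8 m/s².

The volume flow rate is constant, so v₂ = (A₁/A₂)v₁ = (22.8/2.90)·3.55 = 27.9 m/s.
Bernoulli: P₁ + ½ρv₁² + ρg h₁ = P₂ + ½ρv₂² + ρg h₂, so P₂ = P₁ + ½ρ(v₁² − v₂²) − ρg(h₂ − h₁).
P₂ = 5520000 + ½·13500·(3.55² − 27.9²) − 13500·9.8·(+1.05) = 5520000 + (-5180000) − (139000) = 200000 Pa.

P₂ ≈ 200 kPa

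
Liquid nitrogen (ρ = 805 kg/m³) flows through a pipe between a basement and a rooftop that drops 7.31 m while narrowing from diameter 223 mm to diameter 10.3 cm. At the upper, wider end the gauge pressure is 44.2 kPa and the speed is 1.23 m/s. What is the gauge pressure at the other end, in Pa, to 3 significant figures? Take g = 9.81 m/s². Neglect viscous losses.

Continuity gives A₁v₁ = A₂v₂, so v₂ = (391 cm²)/(83.3 cm²) × 1.23 m/s = 5.77 m/s.
Energy conservation along the streamline gives P₂ = P₁ − ½ρ(v₂² − v₁²) − ρg(h₂ − h₁).
P₂ = 44200 + ½·805·(1.23² − 5.77²) − 805·9.81·(−7.31) = 44200 + (-12800) − (-57700) = 89200 Pa.

P₂ ≈ 89200 Pa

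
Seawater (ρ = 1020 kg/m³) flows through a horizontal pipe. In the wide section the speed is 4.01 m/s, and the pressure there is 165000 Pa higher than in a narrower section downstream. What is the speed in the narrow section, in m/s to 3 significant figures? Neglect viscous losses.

Horizontal Bernoulli: P₁ + ½ρv₁² = P₂ + ½ρv₂², so v₂² = v₁² + 2(P₁ − P₂)/ρ.
v₂ = √(4.01² + 2·165000/1020) = √(16.1 + 324) = 18.4 m/s.

v₂ ≈ 18.4 m/s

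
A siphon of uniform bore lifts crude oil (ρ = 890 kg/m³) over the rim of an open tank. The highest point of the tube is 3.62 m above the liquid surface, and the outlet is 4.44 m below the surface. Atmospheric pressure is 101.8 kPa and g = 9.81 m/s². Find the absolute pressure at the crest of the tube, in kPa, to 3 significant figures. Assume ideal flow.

From the surface to the outlet (both open to atmosphere, surface at rest): v = √(2g·h_out) = √(2·9.81·4.44) = 9.33 m/s.
With constant cross-section the crest speed equals v; applying Bernoulli from the surface up to the crest, P_top = P_atm − ½ρv² − ρg·h_top.
P_top = 101800 − ½·890·9.33² − 890·9.81·3.62 = 31400 Pa.

31.4 kPa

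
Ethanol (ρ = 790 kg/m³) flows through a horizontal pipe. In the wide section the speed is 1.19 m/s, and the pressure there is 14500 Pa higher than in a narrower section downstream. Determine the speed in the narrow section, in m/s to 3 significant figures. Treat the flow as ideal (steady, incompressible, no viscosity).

v₂ ≈ 6.17 m/s

Horizontal Bernoulli: P₁ + ½ρv₁² = P₂ + ½ρv₂², so v₂² = v₁² + 2(P₁ − P₂)/ρ.
v₂ = √(1.19² + 2·14500/790) = √(1.42 + 36.7) = 6.17 m/s.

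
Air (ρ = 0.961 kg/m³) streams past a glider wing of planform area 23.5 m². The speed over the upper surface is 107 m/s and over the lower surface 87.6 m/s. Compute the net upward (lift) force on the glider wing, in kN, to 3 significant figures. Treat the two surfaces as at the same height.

With equal heights on the two surfaces, Bernoulli gives P_lower − P_upper = ½ρ(v_upper² − v_lower²).
ΔP = ½·0.961·(107² − 87.6²) = 1810 Pa.
Lift = ΔP · A = 1810 × 23.5 = 42600 N.

F = 42.6 kN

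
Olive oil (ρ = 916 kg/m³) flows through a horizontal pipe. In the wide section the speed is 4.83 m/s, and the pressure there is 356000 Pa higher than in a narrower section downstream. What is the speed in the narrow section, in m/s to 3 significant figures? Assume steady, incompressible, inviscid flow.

v₂ ≈ 28.3 m/s

With h₁ = h₂, rearranging Bernoulli gives v₂ = √(v₁² + 2ΔP/ρ).
v₂ = √(4.83² + 2·356000/916) = √(23.3 + 777) = 28.3 m/s.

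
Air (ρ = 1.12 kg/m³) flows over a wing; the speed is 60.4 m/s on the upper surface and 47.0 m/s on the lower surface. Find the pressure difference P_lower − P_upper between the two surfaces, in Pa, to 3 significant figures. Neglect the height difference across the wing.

Bernoulli (same height): P_lower − P_upper = ½ρ(v_upper² − v_lower²).
ΔP = ½·1.12·(60.4² − 47.0²) = 806 Pa.

806 Pa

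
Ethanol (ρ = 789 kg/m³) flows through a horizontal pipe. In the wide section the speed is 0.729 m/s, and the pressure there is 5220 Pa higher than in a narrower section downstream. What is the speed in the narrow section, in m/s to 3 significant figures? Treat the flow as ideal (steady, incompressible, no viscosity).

v₂ ≈ 3.71 m/s

Horizontal Bernoulli: P₁ + ½ρv₁² = P₂ + ½ρv₂², so v₂² = v₁² + 2(P₁ − P₂)/ρ.
v₂ = √(0.729² + 2·5220/789) = √(0.531 + 13.2) = 3.71 m/s.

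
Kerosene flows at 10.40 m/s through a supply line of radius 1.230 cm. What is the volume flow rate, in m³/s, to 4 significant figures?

Q ≈ 0.004943 m³/s

Q = A·v = 0.0004753 m² × 10.40 m/s = 0.004943 m³/s.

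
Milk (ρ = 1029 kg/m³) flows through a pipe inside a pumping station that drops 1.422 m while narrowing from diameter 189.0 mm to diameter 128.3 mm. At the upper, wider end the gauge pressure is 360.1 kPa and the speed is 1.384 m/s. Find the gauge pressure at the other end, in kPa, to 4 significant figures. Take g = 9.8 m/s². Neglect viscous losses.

The volume flow rate is constant, so v₂ = (A₁/A₂)v₁ = (280.6/129.3)·1.384 = 3.003 m/s.
Energy conservation along the streamline gives P₂ = P₁ − ½ρ(v₂² − v₁²) − ρg(h₂ − h₁).
P₂ = 360100 + ½·1029·(1.384² − 3.003²) − 1029·9.8·(−1.422) = 360100 + (-3655) − (-14340) = 370800 Pa.

P₂ ≈ 370.8 kPa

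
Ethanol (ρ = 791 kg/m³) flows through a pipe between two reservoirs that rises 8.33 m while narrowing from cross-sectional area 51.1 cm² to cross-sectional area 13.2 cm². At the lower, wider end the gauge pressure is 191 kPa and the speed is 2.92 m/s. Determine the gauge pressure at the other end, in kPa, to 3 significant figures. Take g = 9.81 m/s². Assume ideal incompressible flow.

P₂ ≈ 79.2 kPa

Mass conservation (A₁v₁ = A₂v₂) gives v₂ = 2.92 × 51.1/13.2 = 11.3 m/s.
Bernoulli: P₁ + ½ρv₁² + ρg h₁ = P₂ + ½ρv₂² + ρg h₂, so P₂ = P₁ + ½ρ(v₁² − v₂²) − ρg(h₂ − h₁).
P₂ = 191000 + ½·791·(2.92² − 11.3²) − 791·9.81·(+8.33) = 191000 + (-47200) − (64600) = 79200 Pa.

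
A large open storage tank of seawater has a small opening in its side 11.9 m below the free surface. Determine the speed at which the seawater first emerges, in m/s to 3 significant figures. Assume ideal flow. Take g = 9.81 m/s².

The surface is effectively still and both ends are open, so ½v² = gh and v = √(2·9.81·11.9) = 15.3 m/s.

v ≈ 15.3 m/s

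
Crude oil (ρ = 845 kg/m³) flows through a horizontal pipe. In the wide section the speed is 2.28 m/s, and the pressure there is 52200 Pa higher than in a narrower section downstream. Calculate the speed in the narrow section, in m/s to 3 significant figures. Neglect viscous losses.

11.3 m/s

With h₁ = h₂, rearranging Bernoulli gives v₂ = √(v₁² + 2ΔP/ρ).
v₂ = √(2.28² + 2·52200/845) = √(5.20 + 124) = 11.3 m/s.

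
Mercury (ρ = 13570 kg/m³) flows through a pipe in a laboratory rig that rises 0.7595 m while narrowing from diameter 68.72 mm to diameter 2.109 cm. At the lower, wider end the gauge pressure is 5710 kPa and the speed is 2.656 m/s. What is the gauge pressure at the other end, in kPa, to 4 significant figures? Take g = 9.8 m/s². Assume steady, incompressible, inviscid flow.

P₂ ≈ 261.4 kPa

Continuity gives A₁v₁ = A₂v₂, so v₂ = (37.09 cm²)/(3.493 cm²) × 2.656 m/s = 28.20 m/s.
Applying Bernoulli between the two ends and solving for P₂: P₂ = P₁ + ½ρ(v₁² − v₂²) − ρgΔh.
P₂ = 5710000 + ½·13570·(2.656² − 28.20²) − 13570·9.8·(+0.7595) = 5710000 + (-5348000) − (101000) = 261400 Pa.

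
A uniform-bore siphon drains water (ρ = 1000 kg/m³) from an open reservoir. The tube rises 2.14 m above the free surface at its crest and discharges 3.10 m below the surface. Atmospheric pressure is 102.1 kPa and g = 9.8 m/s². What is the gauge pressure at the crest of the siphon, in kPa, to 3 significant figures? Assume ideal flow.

P_gauge = -51.4 kPa

The outlet speed comes from Torricelli: v = √(2g·3.10) = 7.79 m/s.
The bore is uniform, so the speed at the crest is the same v. Bernoulli surface→crest: P_atm = P_top + ½ρv² + ρg·h_top.
P_top = 102100 − ½·1000·7.79² − 1000·9.8·2.14 = 50700 Pa. So P_gauge = P_top − P_atm = -51400 Pa.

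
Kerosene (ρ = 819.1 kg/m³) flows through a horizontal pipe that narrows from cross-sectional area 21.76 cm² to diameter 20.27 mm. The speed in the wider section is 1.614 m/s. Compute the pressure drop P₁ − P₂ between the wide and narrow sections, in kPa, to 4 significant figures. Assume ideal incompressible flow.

Mass conservation (A₁v₁ = A₂v₂) gives v₂ = 1.614 × 21.76/3.227 = 10.88 m/s.
The pipe is horizontal, so Bernoulli reduces to P₁ + ½ρv₁² = P₂ + ½ρv₂².
P₁ − P₂ = ½·819.1·(10.88² − 1.614²) = ½·819.1·115.8 = 47440 Pa.

ΔP = 47.44 kPa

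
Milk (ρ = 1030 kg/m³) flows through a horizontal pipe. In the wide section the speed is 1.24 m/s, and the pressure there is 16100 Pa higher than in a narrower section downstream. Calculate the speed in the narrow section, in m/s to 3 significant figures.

With h₁ = h₂, rearranging Bernoulli gives v₂ = √(v₁² + 2ΔP/ρ).
v₂ = √(1.24² + 2·16100/1030) = √(1.54 + 31.3) = 5.73 m/s.

v₂ ≈ 5.73 m/s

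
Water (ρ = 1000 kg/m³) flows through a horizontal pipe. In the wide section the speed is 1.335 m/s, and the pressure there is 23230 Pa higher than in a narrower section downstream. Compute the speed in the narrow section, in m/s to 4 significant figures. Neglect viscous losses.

With h₁ = h₂, rearranging Bernoulli gives v₂ = √(v₁² + 2ΔP/ρ).
v₂ = √(1.335² + 2·23230/1000) = √(1.782 + 46.46) = 6.946 m/s.

v₂ = 6.946 m/s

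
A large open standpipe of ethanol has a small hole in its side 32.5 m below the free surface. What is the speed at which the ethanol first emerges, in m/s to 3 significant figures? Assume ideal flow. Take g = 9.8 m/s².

25.2 m/s

The surface is effectively still and both ends are open, so ½v² = gh and v = √(2·9.8·32.5) = 25.2 m/s.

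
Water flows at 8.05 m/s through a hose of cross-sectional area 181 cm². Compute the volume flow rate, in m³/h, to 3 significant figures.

Q = A·v = 0.0181 m² × 8.05 m/s = 0.146 m³/s.
Converting: 0.146 m³/s × 3600 = 525 m³/h.

Q = 525 m³/h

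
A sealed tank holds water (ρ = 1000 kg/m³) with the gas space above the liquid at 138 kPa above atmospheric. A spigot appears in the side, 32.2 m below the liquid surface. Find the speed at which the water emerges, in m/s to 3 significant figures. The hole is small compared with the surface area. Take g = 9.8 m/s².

Take point 1 at the surface (v₁ ≈ 0) and point 2 at the hole (at atmospheric pressure). Bernoulli: P₁ + ρg h = P_atm + ½ρv₂².
With P₁ − P_atm = 138000 Pa, v₂ = √(2gh + 2ΔP/ρ) = √(2·9.8·32.2 + 2·138000/1000) = 30.1 m/s.

v ≈ 30.1 m/s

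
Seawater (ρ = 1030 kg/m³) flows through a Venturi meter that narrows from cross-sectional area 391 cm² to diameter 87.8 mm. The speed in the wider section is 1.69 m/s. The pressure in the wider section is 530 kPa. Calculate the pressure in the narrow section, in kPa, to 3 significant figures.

The volume flow rate is constant, so v₂ = (A₁/A₂)v₁ = (391/60.5)·1.69 = 10.9 m/s.
The pipe is horizontal, so Bernoulli reduces to P₁ + ½ρv₁² = P₂ + ½ρv₂².
P₂ = P₁ − ½ρ(v₂² − v₁²) = 530000 − ½·1030·(10.9² − 1.69²) = 530000 − 59900 = 470000 Pa.

P₂ = 470 kPa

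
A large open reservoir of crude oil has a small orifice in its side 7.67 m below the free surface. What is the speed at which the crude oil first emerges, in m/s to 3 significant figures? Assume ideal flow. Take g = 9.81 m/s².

v ≈ 12.3 m/s

Torricelli's result v = √(2gh) gives v = √(2·9.81·7.67) = 12.3 m/s.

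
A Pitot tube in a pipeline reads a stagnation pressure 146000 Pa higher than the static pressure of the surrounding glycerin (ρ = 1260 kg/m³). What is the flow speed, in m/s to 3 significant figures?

The dynamic pressure equals the rise in static pressure at the stagnation point: ΔP = ½ρv².
v = √(2ΔP/ρ) = √(2·146000/1260) = 15.2 m/s.

v = 15.2 m/s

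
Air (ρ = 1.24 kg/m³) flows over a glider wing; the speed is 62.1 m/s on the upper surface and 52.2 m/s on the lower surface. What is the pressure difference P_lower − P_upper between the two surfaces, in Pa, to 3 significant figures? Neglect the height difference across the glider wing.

ΔP = 702 Pa

The pressure is lower where the speed is higher: ΔP = ½ρ(v_up² − v_low²).
ΔP = ½·1.24·(62.1² − 52.2²) = 702 Pa.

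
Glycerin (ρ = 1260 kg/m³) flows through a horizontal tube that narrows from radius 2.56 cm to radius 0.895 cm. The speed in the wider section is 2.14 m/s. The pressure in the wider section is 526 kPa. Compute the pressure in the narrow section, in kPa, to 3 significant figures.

336 kPa

By continuity, v₂ = v₁·A₁/A₂ = 2.14·(20.6/2.52) = 17.5 m/s.
The pipe is horizontal, so Bernoulli reduces to P₁ + ½ρv₁² = P₂ + ½ρv₂².
P₂ = P₁ − ½ρ(v₂² − v₁²) = 526000 − ½·1260·(17.5² − 2.14²) = 526000 − 190000 = 336000 Pa.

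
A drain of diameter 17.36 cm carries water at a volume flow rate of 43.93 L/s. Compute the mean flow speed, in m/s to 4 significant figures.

v ≈ 1.856 m/s

Q = 43.93 L/s = 0.04393 m³/s.
v = Q/A = 0.04393 / 0.02367 = 1.856 m/s.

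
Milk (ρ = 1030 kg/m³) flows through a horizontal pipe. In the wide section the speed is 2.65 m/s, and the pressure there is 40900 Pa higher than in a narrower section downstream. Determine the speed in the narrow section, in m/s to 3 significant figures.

9.30 m/s

Along the level pipe P + ½ρv² is conserved, hence v₂² = v₁² + 2(P₁ − P₂)/ρ.
v₂ = √(2.65² + 2·40900/1030) = √(7.02 + 79.4) = 9.30 m/s.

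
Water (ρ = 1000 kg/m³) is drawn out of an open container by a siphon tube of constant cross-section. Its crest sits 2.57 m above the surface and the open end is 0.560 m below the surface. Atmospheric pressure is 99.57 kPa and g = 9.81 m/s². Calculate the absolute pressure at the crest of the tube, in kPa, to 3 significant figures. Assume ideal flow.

Bernoulli surface→outlet gives ½v² = g·h_out, so v = √(2·9.81·0.560) = 3.31 m/s.
With constant cross-section the crest speed equals v; applying Bernoulli from the surface up to the crest, P_top = P_atm − ½ρv² − ρg·h_top.
P_top = 99570 − ½·1000·3.31² − 1000·9.81·2.57 = 68900 Pa.

P_top ≈ 68.9 kPa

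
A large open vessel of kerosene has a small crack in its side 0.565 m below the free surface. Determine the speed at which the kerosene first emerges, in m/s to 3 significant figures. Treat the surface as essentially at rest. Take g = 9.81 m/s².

With the surface at rest and both surface and jet at atmospheric pressure, Bernoulli gives ρg h = ½ρv², so v = √(2gh) = √(2·9.81·0.565) = 3.33 m/s.

v = 3.33 m/s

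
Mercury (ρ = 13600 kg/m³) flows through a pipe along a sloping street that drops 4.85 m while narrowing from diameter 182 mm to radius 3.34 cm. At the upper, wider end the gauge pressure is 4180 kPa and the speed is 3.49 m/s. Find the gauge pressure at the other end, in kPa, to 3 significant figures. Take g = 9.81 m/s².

P₂ ≈ 346 kPa

Continuity gives A₁v₁ = A₂v₂, so v₂ = (260 cm²)/(35.0 cm²) × 3.49 m/s = 25.9 m/s.
Applying Bernoulli between the two ends and solving for P₂: P₂ = P₁ + ½ρ(v₁² − v₂²) − ρgΔh.
P₂ = 4180000 + ½·13600·(3.49² − 25.9²) − 13600·9.81·(−4.85) = 4180000 + (-4480000) − (-647000) = 346000 Pa.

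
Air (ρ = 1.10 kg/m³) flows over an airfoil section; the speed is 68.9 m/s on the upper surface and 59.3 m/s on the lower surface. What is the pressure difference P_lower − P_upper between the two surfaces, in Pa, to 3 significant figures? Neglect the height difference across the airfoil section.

ΔP = 677 Pa

Bernoulli (same height): P_lower − P_upper = ½ρ(v_upper² − v_lower²).
ΔP = ½·1.10·(68.9² − 59.3²) = 677 Pa.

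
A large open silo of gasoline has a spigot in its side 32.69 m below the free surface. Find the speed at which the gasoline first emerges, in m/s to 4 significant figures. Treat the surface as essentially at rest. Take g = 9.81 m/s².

Torricelli's result v = √(2gh) gives v = √(2·9.81·32.69) = 25.33 m/s.

25.33 m/s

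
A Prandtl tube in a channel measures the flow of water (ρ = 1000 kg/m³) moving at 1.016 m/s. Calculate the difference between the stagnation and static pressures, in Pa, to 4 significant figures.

ΔP ≈ 516.1 Pa

At the stagnation point the flow is brought to rest, so Bernoulli gives P_stag − P_static = ½ρv².
ΔP = ½·1000·1.016² = 516.1 Pa.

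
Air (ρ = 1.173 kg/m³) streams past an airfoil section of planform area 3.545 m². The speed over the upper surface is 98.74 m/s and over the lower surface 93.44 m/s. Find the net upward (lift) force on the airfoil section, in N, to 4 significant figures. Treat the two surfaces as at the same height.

From P + ½ρv² = const at equal height, P_low − P_up = ½ρ(v_up² − v_low²).
ΔP = ½·1.173·(98.74² − 93.44²) = 597.4 Pa.
Lift = ΔP · A = 597.4 × 3.545 = 2118 N.

2118 N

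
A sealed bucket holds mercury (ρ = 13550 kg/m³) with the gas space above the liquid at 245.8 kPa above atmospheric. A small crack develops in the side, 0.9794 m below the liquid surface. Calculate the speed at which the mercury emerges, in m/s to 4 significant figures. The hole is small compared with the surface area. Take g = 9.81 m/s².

7.450 m/s

Take point 1 at the surface (v₁ ≈ 0) and point 2 at the hole (at atmospheric pressure). Bernoulli: P₁ + ρg h = P_atm + ½ρv₂².
With P₁ − P_atm = 245800 Pa, v₂ = √(2gh + 2ΔP/ρ) = √(2·9.81·0.9794 + 2·245800/13550) = 7.450 m/s.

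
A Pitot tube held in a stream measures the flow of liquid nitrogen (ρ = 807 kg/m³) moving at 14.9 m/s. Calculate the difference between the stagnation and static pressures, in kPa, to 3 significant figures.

ΔP ≈ 89.6 kPa

Bernoulli between the free stream and the stagnation point: ½ρv² = P_stag − P_static.
ΔP = ½·807·14.9² = 89600 Pa.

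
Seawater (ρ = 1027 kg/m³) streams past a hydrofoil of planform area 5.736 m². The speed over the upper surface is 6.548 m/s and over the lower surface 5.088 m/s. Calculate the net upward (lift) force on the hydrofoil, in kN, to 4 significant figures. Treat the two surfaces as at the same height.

From P + ½ρv² = const at equal height, P_low − P_up = ½ρ(v_up² − v_low²).
ΔP = ½·1027·(6.548² − 5.088²) = 8724 Pa.
Lift = ΔP · A = 8724 × 5.736 = 50040 N.

50.04 kN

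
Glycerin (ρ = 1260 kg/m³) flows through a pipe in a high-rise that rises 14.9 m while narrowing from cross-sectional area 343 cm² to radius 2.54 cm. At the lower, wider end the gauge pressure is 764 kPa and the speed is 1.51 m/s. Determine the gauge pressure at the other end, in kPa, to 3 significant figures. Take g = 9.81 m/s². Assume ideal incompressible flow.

The volume flow rate is constant, so v₂ = (A₁/A₂)v₁ = (343/20.3)·1.51 = 25.6 m/s.
Applying Bernoulli between the two ends and solving for P₂: P₂ = P₁ + ½ρ(v₁² − v₂²) − ρgΔh.
P₂ = 764000 + ½·1260·(1.51² − 25.6²) − 1260·9.81·(+14.9) = 764000 + (-410000) − (184000) = 170000 Pa.

170 kPa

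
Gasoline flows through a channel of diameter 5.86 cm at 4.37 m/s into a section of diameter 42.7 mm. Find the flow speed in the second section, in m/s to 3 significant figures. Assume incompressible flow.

v₂ ≈ 8.23 m/s

By continuity, v₂ = v₁·A₁/A₂ = 4.37·(27.0/14.3) = 8.23 m/s.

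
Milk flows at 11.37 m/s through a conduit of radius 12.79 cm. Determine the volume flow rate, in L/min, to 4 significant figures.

Q = A·v = 0.05139 m² × 11.37 m/s = 0.5843 m³/s.
Converting: 0.5843 m³/s × 60000 = 35060 L/min.

Q ≈ 35060 L/min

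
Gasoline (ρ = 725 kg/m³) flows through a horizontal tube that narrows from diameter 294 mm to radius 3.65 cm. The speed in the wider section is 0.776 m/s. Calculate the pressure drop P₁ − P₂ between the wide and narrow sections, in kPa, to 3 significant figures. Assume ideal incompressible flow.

ΔP = 57.2 kPa

Mass conservation (A₁v₁ = A₂v₂) gives v₂ = 0.776 × 679/41.9 = 12.6 m/s.
With no height change, Bernoulli's equation is P₁ + ½ρv₁² = P₂ + ½ρv₂².
P₁ − P₂ = ½·725·(12.6² − 0.776²) = ½·725·158 = 57200 Pa.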